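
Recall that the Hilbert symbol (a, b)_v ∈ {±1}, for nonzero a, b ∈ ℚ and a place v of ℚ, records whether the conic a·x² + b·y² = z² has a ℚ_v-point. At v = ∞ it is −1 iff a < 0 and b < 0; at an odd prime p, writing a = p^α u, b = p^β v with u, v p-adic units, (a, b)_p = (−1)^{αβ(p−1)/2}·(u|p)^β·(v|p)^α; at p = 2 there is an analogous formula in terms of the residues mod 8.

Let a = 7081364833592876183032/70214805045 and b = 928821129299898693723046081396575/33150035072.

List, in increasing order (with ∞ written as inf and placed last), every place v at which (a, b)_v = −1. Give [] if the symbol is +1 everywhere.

(a, b) ≡ (229190, 46) mod (ℚ^×)²; places V = {2, 3, 5, 7, 11, 13, 17, 19, 23, 41, 43, ∞}.
(a,b)_5: α=-1, u≡3; β=2, v≡4 (mod 5); (3|5)=-1, (4|5)=+1; sign (−1)^0·-1^2·+1^-1 = +1.
(a,b)_19: α=-2, u≡14; β=-2, v≡3 (mod 19); (14|19)=-1, (3|19)=-1; sign (−1)^0·-1^-2·-1^-2 = +1.
(a,b)_11: α=-2, u≡9; β=-4, v≡8 (mod 11); (9|11)=+1, (8|11)=-1; sign (−1)^0·+1^-4·-1^-2 = +1.
(a,b)_∞: sgn(229190)=+, sgn(46)=+, so +1.
(a,b)_2: α=3, β=-7; u≡3, v≡7 (mod 8); ε(u)ε(v)=1·1, αω(v)=3·0, βω(u)=-7·1; sum ≡ 0  ⇒  +1.
(a,b)_13: α=3, u≡8; β=6, v≡6 (mod 13); (8|13)=-1, (6|13)=-1; sign (−1)^0·-1^6·-1^3 = -1.
(a,b)_17: α=2, u≡2; β=0, v≡12 (mod 17); (2|17)=+1, (12|17)=-1; sign (−1)^0·+1^0·-1^2 = +1.
(a,b)_7: α=-2, u≡6; β=-2, v≡2 (mod 7); (6|7)=-1, (2|7)=+1; sign (−1)^0·-1^-2·+1^-2 = +1.
(a,b)_41: α=5, u≡11; β=8, v≡37 (mod 41); (11|41)=-1, (37|41)=+1; sign (−1)^0·-1^8·+1^5 = +1.
(a,b)_43: α=1, u≡14; β=2, v≡29 (mod 43); (14|43)=+1, (29|43)=-1; sign (−1)^0·+1^2·-1^1 = -1.
(a,b)_23: α=4, u≡1; β=5, v≡8 (mod 23); (1|23)=+1, (8|23)=+1; sign (−1)^0·+1^5·+1^4 = +1.
(a,b)_3: α=-8, u≡2; β=4, v≡1 (mod 3); (2|3)=-1, (1|3)=+1; sign (−1)^0·-1^4·+1^-8 = +1.
Ram(229190, 46) = {13, 43}; no ℚ_13-point on the conic.

[13, 43]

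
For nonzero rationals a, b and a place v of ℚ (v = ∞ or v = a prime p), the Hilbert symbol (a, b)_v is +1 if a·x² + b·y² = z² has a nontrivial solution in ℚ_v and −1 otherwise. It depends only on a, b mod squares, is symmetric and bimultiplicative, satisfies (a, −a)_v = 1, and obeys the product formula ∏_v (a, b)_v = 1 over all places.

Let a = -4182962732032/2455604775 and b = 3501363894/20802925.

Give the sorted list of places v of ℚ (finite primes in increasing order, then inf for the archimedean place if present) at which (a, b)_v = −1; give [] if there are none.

(a, b) ≡ (-273, 78) mod (ℚ^×)²; places V = {2, 3, 5, 7, 11, 13, 17, 23, 29, ∞}.
(a,b)_2: α=10, β=1; u≡7, v≡7 (mod 8); ε(u)ε(v)=1·1, αω(v)=10·0, βω(u)=1·0; sum ≡ 1  ⇒  -1.
(a,b)_7: α=5, u≡3; β=4, v≡4 (mod 7); (3|7)=-1, (4|7)=+1; sign (−1)^0·-1^4·+1^5 = +1.
(a,b)_29: α=2, u≡11; β=2, v≡1 (mod 29); (11|29)=-1, (1|29)=+1; sign (−1)^0·-1^2·+1^2 = +1.
(a,b)_17: α=2, u≡16; β=2, v≡7 (mod 17); (16|17)=+1, (7|17)=-1; sign (−1)^0·+1^2·-1^2 = +1.
(a,b)_13: α=-1, u≡2; β=-1, v≡5 (mod 13); (2|13)=-1, (5|13)=-1; sign (−1)^0·-1^-1·-1^-1 = +1.
(a,b)_∞: sgn(-273)=−, sgn(78)=+, so +1.
(a,b)_3: α=-3, u≡2; β=1, v≡2 (mod 3); (2|3)=-1, (2|3)=-1; sign (−1)^1·-1^1·-1^-3 = -1.
(a,b)_23: α=-4, u≡2; β=-2, v≡1 (mod 23); (2|23)=+1, (1|23)=+1; sign (−1)^0·+1^-2·+1^-4 = +1.
(a,b)_11: α=0, u≡6; β=-2, v≡1 (mod 11); (6|11)=-1, (1|11)=+1; sign (−1)^0·-1^-2·+1^0 = +1.
(a,b)_5: α=-2, u≡3; β=-2, v≡2 (mod 5); (3|5)=-1, (2|5)=-1; sign (−1)^0·-1^-2·-1^-2 = +1.
(-273, 78 / ℚ) ramifies at {2, 3}: a division algebra.

[2, 3]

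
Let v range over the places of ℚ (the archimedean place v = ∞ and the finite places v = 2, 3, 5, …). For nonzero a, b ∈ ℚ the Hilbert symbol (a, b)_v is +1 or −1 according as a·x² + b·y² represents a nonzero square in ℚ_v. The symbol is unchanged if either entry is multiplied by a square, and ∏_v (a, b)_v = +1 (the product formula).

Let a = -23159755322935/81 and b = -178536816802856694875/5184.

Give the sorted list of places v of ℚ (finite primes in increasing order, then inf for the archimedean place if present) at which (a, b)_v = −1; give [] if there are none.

(a, b) ≡ (-11935, -1595) mod (ℚ^×)²; places V = {2, 3, 5, 7, 11, 29, 31, ∞}.
(a,b)_7: α=5, u≡5; β=8, v≡4 (mod 7); (5|7)=-1, (4|7)=+1; sign (−1)^0·-1^8·+1^5 = +1.
(a,b)_31: α=3, u≡9; β=4, v≡15 (mod 31); (9|31)=+1, (15|31)=-1; sign (−1)^0·+1^4·-1^3 = -1.
(a,b)_11: α=1, u≡5; β=1, v≡1 (mod 11); (5|11)=+1, (1|11)=+1; sign (−1)^1·+1^1·+1^1 = -1.
(a,b)_2: α=0, β=-6; u≡1, v≡5 (mod 8); ε(u)ε(v)=0·0, αω(v)=0·1, βω(u)=-6·0; sum ≡ 0  ⇒  +1.
(a,b)_3: α=-4, u≡2; β=-4, v≡1 (mod 3); (2|3)=-1, (1|3)=+1; sign (−1)^0·-1^-4·+1^-4 = +1.
(a,b)_5: α=1, u≡3; β=3, v≡4 (mod 5); (3|5)=-1, (4|5)=+1; sign (−1)^0·-1^3·+1^1 = -1.
(a,b)_29: α=2, u≡23; β=3, v≡18 (mod 29); (23|29)=+1, (18|29)=-1; sign (−1)^0·+1^3·-1^2 = +1.
(a,b)_∞: sgn(-11935)=−, sgn(-1595)=−, so -1.
Ram(-11935, -1595) = {5, 11, 31, ∞}; no ℚ_5-point on the conic.

[5, 11, 31, inf]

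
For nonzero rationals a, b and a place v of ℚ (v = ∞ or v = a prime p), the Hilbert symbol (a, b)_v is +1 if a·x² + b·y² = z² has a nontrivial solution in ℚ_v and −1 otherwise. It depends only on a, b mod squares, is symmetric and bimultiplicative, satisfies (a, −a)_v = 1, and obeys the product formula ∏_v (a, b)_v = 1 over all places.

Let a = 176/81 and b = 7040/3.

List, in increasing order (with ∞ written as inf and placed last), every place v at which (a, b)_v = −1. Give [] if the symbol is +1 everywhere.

Mod squares: a ≡ 11, b ≡ 330. Check v ∈ {∞, 2, 3, 5, 11}.
v=5: a=5^0·(≡1), b=5^1·(≡1) mod 5; (1|5)=+1, (1|5)=+1; (−1)^{0·1·2}·(+1)^1·(+1)^0 = +1.
v=11: a=11^1·(≡4), b=11^1·(≡8) mod 11; (4|11)=+1, (8|11)=-1; (−1)^{1·1·5}·(+1)^1·(-1)^1 = +1.
v=2: v_2(a)=4, v_2(b)=7; units ≡ 3, 5 (mod 8); ε·ε+αω+βω = 1·0+4·1+7·1 ≡ 1  ⇒  (a,b)_2 = -1.
v=3: a=3^-4·(≡2), b=3^-1·(≡2) mod 3; (2|3)=-1, (2|3)=-1; (−1)^{-4·-1·1}·(-1)^-1·(-1)^-4 = -1.
v=∞: 11 > 0 and 330 > 0  ⇒  (a,b)_∞ = +1.
|Ram(11, 330)| = 2, even; anisotropic at {2, 3}.

[2, 3]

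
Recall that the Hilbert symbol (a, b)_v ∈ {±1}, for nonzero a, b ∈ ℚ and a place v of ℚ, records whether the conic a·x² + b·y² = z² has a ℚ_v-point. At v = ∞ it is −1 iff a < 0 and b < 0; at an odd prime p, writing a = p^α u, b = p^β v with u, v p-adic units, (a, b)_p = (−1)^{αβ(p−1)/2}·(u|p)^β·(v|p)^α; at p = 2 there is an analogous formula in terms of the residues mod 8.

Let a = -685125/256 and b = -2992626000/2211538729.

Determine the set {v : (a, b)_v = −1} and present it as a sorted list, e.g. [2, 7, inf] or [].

(a, b) ≡ (-3045, -1885) mod (ℚ^×)²; places V = {2, 3, 5, 7, 13, 29, 31, 37, 41, ∞}.
(a,b)_37: α=0, u≡11; β=-2, v≡18 (mod 37); (11|37)=+1, (18|37)=-1; sign (−1)^0·+1^-2·-1^0 = +1.
(a,b)_2: α=-8, β=4; u≡3, v≡3 (mod 8); ε(u)ε(v)=1·1, αω(v)=-8·1, βω(u)=4·1; sum ≡ 1  ⇒  -1.
(a,b)_29: α=1, u≡27; β=1, v≡7 (mod 29); (27|29)=-1, (7|29)=+1; sign (−1)^0·-1^1·+1^1 = -1.
(a,b)_∞: sgn(-3045)=−, sgn(-1885)=−, so -1.
(a,b)_3: α=3, u≡2; β=4, v≡2 (mod 3); (2|3)=-1, (2|3)=-1; sign (−1)^0·-1^4·-1^3 = -1.
(a,b)_31: α=0, u≡24; β=-2, v≡11 (mod 31); (24|31)=-1, (11|31)=-1; sign (−1)^0·-1^-2·-1^0 = +1.
(a,b)_41: α=0, u≡19; β=-2, v≡39 (mod 41); (19|41)=-1, (39|41)=+1; sign (−1)^0·-1^-2·+1^0 = +1.
(a,b)_13: α=0, u≡3; β=1, v≡5 (mod 13); (3|13)=+1, (5|13)=-1; sign (−1)^0·+1^1·-1^0 = +1.
(a,b)_5: α=3, u≡4; β=3, v≡3 (mod 5); (4|5)=+1, (3|5)=-1; sign (−1)^0·+1^3·-1^3 = -1.
(a,b)_7: α=1, u≡5; β=2, v≡6 (mod 7); (5|7)=-1, (6|7)=-1; sign (−1)^0·-1^2·-1^1 = -1.
(-3045, -1885 / ℚ) ramifies at {2, 3, 5, 7, 29, ∞}: a division algebra.

[2, 3, 5, 7, 29, inf]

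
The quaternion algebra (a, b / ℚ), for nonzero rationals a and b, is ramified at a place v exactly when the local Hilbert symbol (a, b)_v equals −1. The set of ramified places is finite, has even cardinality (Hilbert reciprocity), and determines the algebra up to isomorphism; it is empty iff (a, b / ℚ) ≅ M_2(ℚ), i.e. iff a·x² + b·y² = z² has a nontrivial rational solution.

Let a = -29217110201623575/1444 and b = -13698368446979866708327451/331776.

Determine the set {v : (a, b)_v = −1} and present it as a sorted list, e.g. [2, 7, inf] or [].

Mod squares: a ≡ -4600183, b ≡ -299. Check v ∈ {∞, 2, 3, 5, 7, 11, 13, 17, 19, 23, 29, 31, 43}.
v=17: a=17^1·(≡10), b=17^6·(≡14) mod 17; (10|17)=-1, (14|17)=-1; (−1)^{1·6·8}·(-1)^6·(-1)^1 = -1.
v=29: a=29^1·(≡10), b=29^2·(≡9) mod 29; (10|29)=-1, (9|29)=+1; (−1)^{1·2·14}·(-1)^2·(+1)^1 = +1.
v=43: a=43^1·(≡29), b=43^2·(≡8) mod 43; (29|43)=-1, (8|43)=-1; (−1)^{1·2·21}·(-1)^2·(-1)^1 = -1.
v=7: a=7^3·(≡5), b=7^4·(≡4) mod 7; (5|7)=-1, (4|7)=+1; (−1)^{3·4·3}·(-1)^4·(+1)^3 = +1.
v=31: a=31^1·(≡8), b=31^2·(≡6) mod 31; (8|31)=+1, (6|31)=-1; (−1)^{1·2·15}·(+1)^2·(-1)^1 = -1.
v=∞: -4600183 < 0 and -299 < 0  ⇒  (a,b)_∞ = -1.
v=23: a=23^2·(≡1), b=23^3·(≡10) mod 23; (1|23)=+1, (10|23)=-1; (−1)^{2·3·11}·(+1)^3·(-1)^2 = +1.
v=5: a=5^2·(≡3), b=5^0·(≡4) mod 5; (3|5)=-1, (4|5)=+1; (−1)^{2·0·2}·(-1)^0·(+1)^2 = +1.
v=19: a=19^-2·(≡12), b=19^0·(≡17) mod 19; (12|19)=-1, (17|19)=+1; (−1)^{-2·0·9}·(-1)^0·(+1)^-2 = +1.
v=13: a=13^0·(≡3), b=13^1·(≡10) mod 13; (3|13)=+1, (10|13)=+1; (−1)^{0·1·6}·(+1)^1·(+1)^0 = +1.
v=2: v_2(a)=-2, v_2(b)=-12; units ≡ 1, 5 (mod 8); ε·ε+αω+βω = 0·0+-2·1+-12·0 ≡ 0  ⇒  (a,b)_2 = +1.
v=3: a=3^4·(≡2), b=3^-4·(≡1) mod 3; (2|3)=-1, (1|3)=+1; (−1)^{4·-4·1}·(-1)^-4·(+1)^4 = +1.
v=11: a=11^2·(≡10), b=11^0·(≡1) mod 11; (10|11)=-1, (1|11)=+1; (−1)^{2·0·5}·(-1)^0·(+1)^2 = +1.
(-4600183, -299 / ℚ) ramifies at {17, 31, 43, ∞}: a division algebra.

[17, 31, 43, inf]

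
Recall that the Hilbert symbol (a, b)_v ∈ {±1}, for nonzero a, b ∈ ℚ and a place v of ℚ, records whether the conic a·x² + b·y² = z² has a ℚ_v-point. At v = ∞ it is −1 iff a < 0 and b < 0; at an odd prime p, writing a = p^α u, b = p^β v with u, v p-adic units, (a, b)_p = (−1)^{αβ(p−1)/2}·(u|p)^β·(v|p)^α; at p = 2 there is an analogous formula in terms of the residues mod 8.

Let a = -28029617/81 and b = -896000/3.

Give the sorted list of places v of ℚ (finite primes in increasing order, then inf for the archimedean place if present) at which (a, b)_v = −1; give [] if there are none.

[2, 5, 7, 17, 23, inf]

Mod squares: a ≡ -572033, b ≡ -105. Check v ∈ {∞, 2, 3, 5, 7, 11, 17, 19, 23}.
v=7: a=7^3·(≡5), b=7^1·(≡3) mod 7; (5|7)=-1, (3|7)=-1; (−1)^{3·1·3}·(-1)^1·(-1)^3 = -1.
v=19: a=19^1·(≡10), b=19^0·(≡7) mod 19; (10|19)=-1, (7|19)=+1; (−1)^{1·0·9}·(-1)^0·(+1)^1 = +1.
v=5: a=5^0·(≡3), b=5^3·(≡4) mod 5; (3|5)=-1, (4|5)=+1; (−1)^{0·3·2}·(-1)^3·(+1)^0 = -1.
v=∞: -572033 < 0 and -105 < 0  ⇒  (a,b)_∞ = -1.
v=3: a=3^-4·(≡1), b=3^-1·(≡1) mod 3; (1|3)=+1, (1|3)=+1; (−1)^{-4·-1·1}·(+1)^-1·(+1)^-4 = +1.
v=23: a=23^1·(≡21), b=23^0·(≡19) mod 23; (21|23)=-1, (19|23)=-1; (−1)^{1·0·11}·(-1)^0·(-1)^1 = -1.
v=11: a=11^1·(≡9), b=11^0·(≡9) mod 11; (9|11)=+1, (9|11)=+1; (−1)^{1·0·5}·(+1)^0·(+1)^1 = +1.
v=2: v_2(a)=0, v_2(b)=10; units ≡ 7, 7 (mod 8); ε·ε+αω+βω = 1·1+0·0+10·0 ≡ 1  ⇒  (a,b)_2 = -1.
v=17: a=17^1·(≡14), b=17^0·(≡12) mod 17; (14|17)=-1, (12|17)=-1; (−1)^{1·0·8}·(-1)^0·(-1)^1 = -1.
|Ram(-572033, -105)| = 6, even; anisotropic at {2, 5, 7, 17, 23, ∞}.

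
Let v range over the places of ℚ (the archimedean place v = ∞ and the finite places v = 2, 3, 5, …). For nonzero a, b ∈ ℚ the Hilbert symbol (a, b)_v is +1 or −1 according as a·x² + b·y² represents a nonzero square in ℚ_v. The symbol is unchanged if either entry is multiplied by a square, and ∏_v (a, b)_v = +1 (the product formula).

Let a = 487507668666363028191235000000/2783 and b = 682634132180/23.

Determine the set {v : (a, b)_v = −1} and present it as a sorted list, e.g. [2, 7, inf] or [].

(a, b) ≡ (1164605, 473994235) mod (ℚ^×)²; places V = {2, 5, 7, 11, 13, 19, 23, 37, 41, ∞}.
(a,b)_2: α=6, β=2; u≡5, v≡3 (mod 8); ε(u)ε(v)=0·1, αω(v)=6·1, βω(u)=2·1; sum ≡ 0  ⇒  +1.
(a,b)_41: α=3, u≡4; β=1, v≡24 (mod 41); (4|41)=+1, (24|41)=-1; sign (−1)^0·+1^1·-1^3 = -1.
(a,b)_5: α=7, u≡1; β=1, v≡2 (mod 5); (1|5)=+1, (2|5)=-1; sign (−1)^0·+1^1·-1^7 = -1.
(a,b)_19: α=3, u≡17; β=1, v≡13 (mod 19); (17|19)=+1, (13|19)=-1; sign (−1)^1·+1^1·-1^3 = +1.
(a,b)_13: α=7, u≡2; β=3, v≡11 (mod 13); (2|13)=-1, (11|13)=-1; sign (−1)^0·-1^3·-1^7 = +1.
(a,b)_∞: sgn(1164605)=+, sgn(473994235)=+, so +1.
(a,b)_7: α=4, u≡2; β=2, v≡1 (mod 7); (2|7)=+1, (1|7)=+1; sign (−1)^0·+1^2·+1^4 = +1.
(a,b)_11: α=-2, u≡2; β=1, v≡2 (mod 11); (2|11)=-1, (2|11)=-1; sign (−1)^0·-1^1·-1^-2 = -1.
(a,b)_37: α=2, u≡26; β=1, v≡11 (mod 37); (26|37)=+1, (11|37)=+1; sign (−1)^0·+1^1·+1^2 = +1.
(a,b)_23: α=-1, u≡18; β=-1, v≡9 (mod 23); (18|23)=+1, (9|23)=+1; sign (−1)^1·+1^-1·+1^-1 = -1.
|Ram(1164605, 473994235)| = 4, even; anisotropic at {5, 11, 23, 41}.

[5, 11, 23, 41]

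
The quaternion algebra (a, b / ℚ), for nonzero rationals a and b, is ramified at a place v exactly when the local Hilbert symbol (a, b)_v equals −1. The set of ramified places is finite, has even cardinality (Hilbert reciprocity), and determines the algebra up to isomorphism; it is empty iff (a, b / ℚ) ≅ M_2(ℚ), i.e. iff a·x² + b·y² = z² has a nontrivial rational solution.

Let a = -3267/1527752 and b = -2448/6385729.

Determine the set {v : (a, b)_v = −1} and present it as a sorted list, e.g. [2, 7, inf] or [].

(a, b) ≡ (-6, -17) mod (ℚ^×)²; places V = {2, 3, 7, 11, 17, 19, 23, ∞}.
(a,b)_23: α=-2, u≡7; β=0, v≡4 (mod 23); (7|23)=-1, (4|23)=+1; sign (−1)^0·-1^0·+1^-2 = +1.
(a,b)_11: α=2, u≡1; β=0, v≡3 (mod 11); (1|11)=+1, (3|11)=+1; sign (−1)^0·+1^0·+1^2 = +1.
(a,b)_3: α=3, u≡1; β=2, v≡1 (mod 3); (1|3)=+1, (1|3)=+1; sign (−1)^0·+1^2·+1^3 = +1.
(a,b)_19: α=-2, u≡15; β=-4, v≡2 (mod 19); (15|19)=-1, (2|19)=-1; sign (−1)^0·-1^-4·-1^-2 = +1.
(a,b)_∞: sgn(-6)=−, sgn(-17)=−, so -1.
(a,b)_7: α=0, u≡1; β=-2, v≡1 (mod 7); (1|7)=+1, (1|7)=+1; sign (−1)^0·+1^-2·+1^0 = +1.
(a,b)_2: α=-3, β=4; u≡5, v≡7 (mod 8); ε(u)ε(v)=0·1, αω(v)=-3·0, βω(u)=4·1; sum ≡ 0  ⇒  +1.
(a,b)_17: α=0, u≡5; β=1, v≡13 (mod 17); (5|17)=-1, (13|17)=+1; sign (−1)^0·-1^1·+1^0 = -1.
Ram(-6, -17) = {17, ∞}; no ℚ_17-point on the conic.

[17, inf]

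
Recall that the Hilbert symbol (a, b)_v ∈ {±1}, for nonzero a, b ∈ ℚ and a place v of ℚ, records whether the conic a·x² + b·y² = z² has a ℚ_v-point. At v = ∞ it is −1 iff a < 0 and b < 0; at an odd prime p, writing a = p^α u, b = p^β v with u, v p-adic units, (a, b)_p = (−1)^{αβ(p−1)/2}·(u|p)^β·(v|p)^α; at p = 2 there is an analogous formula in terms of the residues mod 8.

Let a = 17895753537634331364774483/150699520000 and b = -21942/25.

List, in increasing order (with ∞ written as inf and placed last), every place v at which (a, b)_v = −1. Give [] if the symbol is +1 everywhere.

[17, 19]

(a, b) ≡ (186237601, -2438) mod (ℚ^×)²; places V = {2, 3, 5, 11, 13, 17, 19, 23, 37, 43, 53, ∞}.
(a,b)_∞: sgn(186237601)=+, sgn(-2438)=−, so +1.
(a,b)_19: α=1, u≡10; β=0, v≡10 (mod 19); (10|19)=-1, (10|19)=-1; sign (−1)^0·-1^0·-1^1 = -1.
(a,b)_11: α=3, u≡10; β=0, v≡1 (mod 11); (10|11)=-1, (1|11)=+1; sign (−1)^0·-1^0·+1^3 = +1.
(a,b)_13: α=6, u≡10; β=0, v≡11 (mod 13); (10|13)=+1, (11|13)=-1; sign (−1)^0·+1^0·-1^6 = +1.
(a,b)_43: α=-1, u≡12; β=0, v≡15 (mod 43); (12|43)=-1, (15|43)=+1; sign (−1)^0·-1^0·+1^-1 = +1.
(a,b)_3: α=2, u≡1; β=2, v≡1 (mod 3); (1|3)=+1, (1|3)=+1; sign (−1)^0·+1^2·+1^2 = +1.
(a,b)_5: α=-4, u≡4; β=-2, v≡3 (mod 5); (4|5)=+1, (3|5)=-1; sign (−1)^0·+1^-2·-1^-4 = +1.
(a,b)_2: α=-12, β=1; u≡1, v≡5 (mod 8); ε(u)ε(v)=0·0, αω(v)=-12·1, βω(u)=1·0; sum ≡ 0  ⇒  +1.
(a,b)_53: α=3, u≡1; β=1, v≡11 (mod 53); (1|53)=+1, (11|53)=+1; sign (−1)^0·+1^1·+1^3 = +1.
(a,b)_37: α=-2, u≡3; β=0, v≡34 (mod 37); (3|37)=+1, (34|37)=+1; sign (−1)^0·+1^0·+1^-2 = +1.
(a,b)_17: α=1, u≡9; β=0, v≡7 (mod 17); (9|17)=+1, (7|17)=-1; sign (−1)^0·+1^0·-1^1 = -1.
(a,b)_23: α=5, u≡19; β=1, v≡6 (mod 23); (19|23)=-1, (6|23)=+1; sign (−1)^1·-1^1·+1^5 = +1.
(186237601, -2438 / ℚ) ramifies at {17, 19}: a division algebra.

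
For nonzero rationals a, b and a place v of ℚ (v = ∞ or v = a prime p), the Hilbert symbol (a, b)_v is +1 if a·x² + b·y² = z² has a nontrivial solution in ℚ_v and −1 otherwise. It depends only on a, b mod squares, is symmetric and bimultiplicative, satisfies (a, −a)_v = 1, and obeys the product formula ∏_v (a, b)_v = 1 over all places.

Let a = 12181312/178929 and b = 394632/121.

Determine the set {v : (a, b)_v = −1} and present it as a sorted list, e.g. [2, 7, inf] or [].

(a, b) ≡ (13, 1218) mod (ℚ^×)²; places V = {2, 3, 7, 11, 13, 29, 47, ∞}.
(a,b)_7: α=0, u≡5; β=1, v≡6 (mod 7); (5|7)=-1, (6|7)=-1; sign (−1)^0·-1^1·-1^0 = -1.
(a,b)_∞: sgn(13)=+, sgn(1218)=+, so +1.
(a,b)_29: α=0, u≡22; β=1, v≡13 (mod 29); (22|29)=+1, (13|29)=+1; sign (−1)^0·+1^1·+1^0 = +1.
(a,b)_2: α=6, β=3; u≡5, v≡1 (mod 8); ε(u)ε(v)=0·0, αω(v)=6·0, βω(u)=3·1; sum ≡ 1  ⇒  -1.
(a,b)_47: α=-2, u≡15; β=0, v≡46 (mod 47); (15|47)=-1, (46|47)=-1; sign (−1)^0·-1^0·-1^-2 = +1.
(a,b)_3: α=-4, u≡1; β=5, v≡1 (mod 3); (1|3)=+1, (1|3)=+1; sign (−1)^0·+1^5·+1^-4 = +1.
(a,b)_11: α=4, u≡6; β=-2, v≡7 (mod 11); (6|11)=-1, (7|11)=-1; sign (−1)^0·-1^-2·-1^4 = +1.
(a,b)_13: α=1, u≡1; β=0, v≡1 (mod 13); (1|13)=+1, (1|13)=+1; sign (−1)^0·+1^0·+1^1 = +1.
Ram(13, 1218) = {2, 7}; no ℚ_2-point on the conic.

[2, 7]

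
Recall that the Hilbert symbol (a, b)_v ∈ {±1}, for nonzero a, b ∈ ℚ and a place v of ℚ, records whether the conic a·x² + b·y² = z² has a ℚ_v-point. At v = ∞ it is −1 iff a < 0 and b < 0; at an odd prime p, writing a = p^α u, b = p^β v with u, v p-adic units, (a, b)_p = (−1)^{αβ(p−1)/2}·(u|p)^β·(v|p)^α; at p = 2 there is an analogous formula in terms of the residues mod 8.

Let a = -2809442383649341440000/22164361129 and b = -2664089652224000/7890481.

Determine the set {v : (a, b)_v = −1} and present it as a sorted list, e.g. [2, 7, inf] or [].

(a, b) ≡ (-429, -110) mod (ℚ^×)²; places V = {2, 3, 5, 7, 11, 13, 53, ∞}.
(a,b)_2: α=18, β=13; u≡3, v≡1 (mod 8); ε(u)ε(v)=1·0, αω(v)=18·0, βω(u)=13·1; sum ≡ 1  ⇒  -1.
(a,b)_3: α=1, u≡1; β=0, v≡1 (mod 3); (1|3)=+1, (1|3)=+1; sign (−1)^0·+1^0·+1^1 = +1.
(a,b)_∞: sgn(-429)=−, sgn(-110)=−, so -1.
(a,b)_53: α=-6, u≡21; β=-4, v≡29 (mod 53); (21|53)=-1, (29|53)=+1; sign (−1)^0·-1^-4·+1^-6 = +1.
(a,b)_5: α=4, u≡4; β=3, v≡3 (mod 5); (4|5)=+1, (3|5)=-1; sign (−1)^0·+1^3·-1^4 = +1.
(a,b)_13: α=9, u≡5; β=6, v≡8 (mod 13); (5|13)=-1, (8|13)=-1; sign (−1)^0·-1^6·-1^9 = -1.
(a,b)_11: α=1, u≡5; β=1, v≡9 (mod 11); (5|11)=+1, (9|11)=+1; sign (−1)^1·+1^1·+1^1 = -1.
(a,b)_7: α=2, u≡3; β=2, v≡2 (mod 7); (3|7)=-1, (2|7)=+1; sign (−1)^0·-1^2·+1^2 = +1.
Ram(-429, -110) = {2, 11, 13, ∞}; no ℚ_2-point on the conic.

[2, 11, 13, inf]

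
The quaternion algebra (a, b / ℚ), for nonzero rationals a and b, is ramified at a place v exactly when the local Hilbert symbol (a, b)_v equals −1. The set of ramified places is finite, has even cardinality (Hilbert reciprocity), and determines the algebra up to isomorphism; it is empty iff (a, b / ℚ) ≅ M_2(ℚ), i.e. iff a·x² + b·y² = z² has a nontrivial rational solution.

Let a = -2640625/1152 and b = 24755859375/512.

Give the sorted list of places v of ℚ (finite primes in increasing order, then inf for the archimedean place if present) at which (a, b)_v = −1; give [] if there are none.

Mod squares: a ≡ -2, b ≡ 30. Check v ∈ {∞, 2, 3, 5, 13}.
v=∞: -2 < 0 and 30 > 0  ⇒  (a,b)_∞ = +1.
v=2: v_2(a)=-7, v_2(b)=-9; units ≡ 7, 7 (mod 8); ε·ε+αω+βω = 1·1+-7·0+-9·0 ≡ 1  ⇒  (a,b)_2 = -1.
v=5: a=5^6·(≡3), b=5^11·(≡1) mod 5; (3|5)=-1, (1|5)=+1; (−1)^{6·11·2}·(-1)^11·(+1)^6 = -1.
v=13: a=13^2·(≡5), b=13^2·(≡10) mod 13; (5|13)=-1, (10|13)=+1; (−1)^{2·2·6}·(-1)^2·(+1)^2 = +1.
v=3: a=3^-2·(≡1), b=3^1·(≡1) mod 3; (1|3)=+1, (1|3)=+1; (−1)^{-2·1·1}·(+1)^1·(+1)^-2 = +1.
Ram(-2, 30) = {2, 5}; no ℚ_2-point on the conic.

[2, 5]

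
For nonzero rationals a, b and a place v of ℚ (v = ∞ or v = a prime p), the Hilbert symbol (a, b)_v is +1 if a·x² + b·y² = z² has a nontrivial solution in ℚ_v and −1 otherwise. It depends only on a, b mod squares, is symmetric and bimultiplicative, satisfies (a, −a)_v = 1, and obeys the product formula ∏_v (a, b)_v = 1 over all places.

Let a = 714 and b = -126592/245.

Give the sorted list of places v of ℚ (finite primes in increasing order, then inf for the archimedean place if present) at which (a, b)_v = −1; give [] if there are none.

Mod squares: a ≡ 714, b ≡ -9890. Check v ∈ {∞, 2, 3, 5, 7, 17, 23, 43}.
v=∞: 714 > 0 and -9890 < 0  ⇒  (a,b)_∞ = +1.
v=23: a=23^0·(≡1), b=23^1·(≡21) mod 23; (1|23)=+1, (21|23)=-1; (−1)^{0·1·11}·(+1)^1·(-1)^0 = +1.
v=7: a=7^1·(≡4), b=7^-2·(≡2) mod 7; (4|7)=+1, (2|7)=+1; (−1)^{1·-2·3}·(+1)^-2·(+1)^1 = +1.
v=3: a=3^1·(≡1), b=3^0·(≡1) mod 3; (1|3)=+1, (1|3)=+1; (−1)^{1·0·1}·(+1)^0·(+1)^1 = +1.
v=43: a=43^0·(≡26), b=43^1·(≡28) mod 43; (26|43)=-1, (28|43)=-1; (−1)^{0·1·21}·(-1)^1·(-1)^0 = -1.
v=5: a=5^0·(≡4), b=5^-1·(≡2) mod 5; (4|5)=+1, (2|5)=-1; (−1)^{0·-1·2}·(+1)^-1·(-1)^0 = +1.
v=17: a=17^1·(≡8), b=17^0·(≡1) mod 17; (8|17)=+1, (1|17)=+1; (−1)^{1·0·8}·(+1)^0·(+1)^1 = +1.
v=2: v_2(a)=1, v_2(b)=7; units ≡ 5, 7 (mod 8); ε·ε+αω+βω = 0·1+1·0+7·1 ≡ 1  ⇒  (a,b)_2 = -1.
(714, -9890 / ℚ) ramifies at {2, 43}: a division algebra.

[2, 43]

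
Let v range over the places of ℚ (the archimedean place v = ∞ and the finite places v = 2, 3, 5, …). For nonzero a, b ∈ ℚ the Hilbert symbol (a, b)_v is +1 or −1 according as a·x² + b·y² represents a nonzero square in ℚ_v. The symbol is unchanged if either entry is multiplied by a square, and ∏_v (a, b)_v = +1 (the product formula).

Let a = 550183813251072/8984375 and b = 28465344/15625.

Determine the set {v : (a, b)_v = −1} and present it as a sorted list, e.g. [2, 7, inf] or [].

[7, 11, 13, 23]

Mod squares: a ≡ 69069, b ≡ 19. Check v ∈ {∞, 2, 3, 5, 7, 11, 13, 17, 19, 23}.
v=23: a=23^-1·(≡9), b=23^0·(≡22) mod 23; (9|23)=+1, (22|23)=-1; (−1)^{-1·0·11}·(+1)^0·(-1)^-1 = -1.
v=5: a=5^-8·(≡4), b=5^-6·(≡4) mod 5; (4|5)=+1, (4|5)=+1; (−1)^{-8·-6·2}·(+1)^-6·(+1)^-8 = +1.
v=19: a=19^2·(≡7), b=19^1·(≡1) mod 19; (7|19)=+1, (1|19)=+1; (−1)^{2·1·9}·(+1)^1·(+1)^2 = +1.
v=2: v_2(a)=22, v_2(b)=6; units ≡ 5, 3 (mod 8); ε·ε+αω+βω = 0·1+22·1+6·1 ≡ 0  ⇒  (a,b)_2 = +1.
v=13: a=13^1·(≡10), b=13^0·(≡2) mod 13; (10|13)=+1, (2|13)=-1; (−1)^{1·0·6}·(+1)^0·(-1)^1 = -1.
v=3: a=3^1·(≡1), b=3^4·(≡1) mod 3; (1|3)=+1, (1|3)=+1; (−1)^{1·4·1}·(+1)^4·(+1)^1 = +1.
v=7: a=7^1·(≡4), b=7^0·(≡5) mod 7; (4|7)=+1, (5|7)=-1; (−1)^{1·0·3}·(+1)^0·(-1)^1 = -1.
v=17: a=17^0·(≡2), b=17^2·(≡16) mod 17; (2|17)=+1, (16|17)=+1; (−1)^{0·2·8}·(+1)^2·(+1)^0 = +1.
v=11: a=11^3·(≡4), b=11^0·(≡10) mod 11; (4|11)=+1, (10|11)=-1; (−1)^{3·0·5}·(+1)^0·(-1)^3 = -1.
v=∞: 69069 > 0 and 19 > 0  ⇒  (a,b)_∞ = +1.
(69069, 19 / ℚ) ramifies at {7, 11, 13, 23}: a division algebra.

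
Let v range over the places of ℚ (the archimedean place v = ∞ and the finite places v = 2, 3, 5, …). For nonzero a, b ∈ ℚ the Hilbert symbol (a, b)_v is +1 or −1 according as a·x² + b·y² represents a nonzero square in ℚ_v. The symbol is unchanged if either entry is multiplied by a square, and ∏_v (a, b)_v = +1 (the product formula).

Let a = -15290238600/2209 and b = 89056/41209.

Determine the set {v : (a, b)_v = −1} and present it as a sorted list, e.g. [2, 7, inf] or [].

[2, 13, 17, 19]

(a, b) ≡ (-58786, 46) mod (ℚ^×)²; places V = {2, 3, 5, 7, 11, 13, 17, 19, 23, 29, 47, ∞}.
(a,b)_∞: sgn(-58786)=−, sgn(46)=+, so +1.
(a,b)_5: α=2, u≡4; β=0, v≡4 (mod 5); (4|5)=+1, (4|5)=+1; sign (−1)^0·+1^0·+1^2 = +1.
(a,b)_7: α=1, u≡4; β=-2, v≡2 (mod 7); (4|7)=+1, (2|7)=+1; sign (−1)^0·+1^-2·+1^1 = +1.
(a,b)_23: α=0, u≡9; β=1, v≡12 (mod 23); (9|23)=+1, (12|23)=+1; sign (−1)^0·+1^1·+1^0 = +1.
(a,b)_11: α=0, u≡5; β=2, v≡7 (mod 11); (5|11)=+1, (7|11)=-1; sign (−1)^0·+1^2·-1^0 = +1.
(a,b)_47: α=-2, u≡22; β=0, v≡15 (mod 47); (22|47)=-1, (15|47)=-1; sign (−1)^0·-1^0·-1^-2 = +1.
(a,b)_2: α=3, β=5; u≡7, v≡7 (mod 8); ε(u)ε(v)=1·1, αω(v)=3·0, βω(u)=5·0; sum ≡ 1  ⇒  -1.
(a,b)_17: α=3, u≡10; β=0, v≡10 (mod 17); (10|17)=-1, (10|17)=-1; sign (−1)^0·-1^0·-1^3 = -1.
(a,b)_3: α=2, u≡2; β=0, v≡1 (mod 3); (2|3)=-1, (1|3)=+1; sign (−1)^0·-1^0·+1^2 = +1.
(a,b)_13: α=1, u≡8; β=0, v≡7 (mod 13); (8|13)=-1, (7|13)=-1; sign (−1)^0·-1^0·-1^1 = -1.
(a,b)_29: α=0, u≡18; β=-2, v≡10 (mod 29); (18|29)=-1, (10|29)=-1; sign (−1)^0·-1^-2·-1^0 = +1.
(a,b)_19: α=1, u≡13; β=0, v≡8 (mod 19); (13|19)=-1, (8|19)=-1; sign (−1)^0·-1^0·-1^1 = -1.
|Ram(-58786, 46)| = 4, even; anisotropic at {2, 13, 17, 19}.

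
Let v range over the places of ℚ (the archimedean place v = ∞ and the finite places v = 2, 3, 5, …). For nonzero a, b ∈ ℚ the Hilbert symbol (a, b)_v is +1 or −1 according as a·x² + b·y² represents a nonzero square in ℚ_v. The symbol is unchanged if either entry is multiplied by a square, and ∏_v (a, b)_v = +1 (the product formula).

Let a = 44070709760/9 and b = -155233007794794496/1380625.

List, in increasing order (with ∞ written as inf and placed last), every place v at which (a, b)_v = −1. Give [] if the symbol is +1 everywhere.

[2, 19]

(a, b) ≡ (2090, -19) mod (ℚ^×)²; places V = {2, 3, 5, 7, 11, 19, 37, 41, 47, ∞}.
(a,b)_37: α=0, u≡32; β=2, v≡35 (mod 37); (32|37)=-1, (35|37)=-1; sign (−1)^0·-1^2·-1^0 = +1.
(a,b)_7: α=2, u≡1; β=4, v≡4 (mod 7); (1|7)=+1, (4|7)=+1; sign (−1)^0·+1^4·+1^2 = +1.
(a,b)_19: α=1, u≡3; β=3, v≡18 (mod 19); (3|19)=-1, (18|19)=-1; sign (−1)^1·-1^3·-1^1 = -1.
(a,b)_11: α=1, u≡1; β=0, v≡4 (mod 11); (1|11)=+1, (4|11)=+1; sign (−1)^0·+1^0·+1^1 = +1.
(a,b)_5: α=1, u≡3; β=-4, v≡1 (mod 5); (3|5)=-1, (1|5)=+1; sign (−1)^0·-1^-4·+1^1 = +1.
(a,b)_3: α=-2, u≡2; β=0, v≡2 (mod 3); (2|3)=-1, (2|3)=-1; sign (−1)^0·-1^0·-1^-2 = +1.
(a,b)_41: α=2, u≡23; β=2, v≡19 (mod 41); (23|41)=+1, (19|41)=-1; sign (−1)^0·+1^2·-1^2 = +1.
(a,b)_∞: sgn(2090)=+, sgn(-19)=−, so +1.
(a,b)_47: α=0, u≡30; β=-2, v≡27 (mod 47); (30|47)=-1, (27|47)=+1; sign (−1)^0·-1^-2·+1^0 = +1.
(a,b)_2: α=9, β=12; u≡5, v≡5 (mod 8); ε(u)ε(v)=0·0, αω(v)=9·1, βω(u)=12·1; sum ≡ 1  ⇒  -1.
|Ram(2090, -19)| = 2, even; anisotropic at {2, 19}.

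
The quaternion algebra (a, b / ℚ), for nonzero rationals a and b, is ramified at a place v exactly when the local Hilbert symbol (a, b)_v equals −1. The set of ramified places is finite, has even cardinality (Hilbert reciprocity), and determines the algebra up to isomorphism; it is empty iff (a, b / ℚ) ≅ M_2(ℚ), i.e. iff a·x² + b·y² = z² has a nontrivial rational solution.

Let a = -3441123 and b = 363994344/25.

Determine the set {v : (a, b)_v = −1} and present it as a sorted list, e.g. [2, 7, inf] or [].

[2, 17]

(a, b) ≡ (-3, 714) mod (ℚ^×)²; places V = {2, 3, 5, 7, 17, ∞}.
(a,b)_5: α=0, u≡2; β=-2, v≡4 (mod 5); (2|5)=-1, (4|5)=+1; sign (−1)^0·-1^-2·+1^0 = +1.
(a,b)_3: α=5, u≡2; β=3, v≡1 (mod 3); (2|3)=-1, (1|3)=+1; sign (−1)^1·-1^3·+1^5 = +1.
(a,b)_∞: sgn(-3)=−, sgn(714)=+, so +1.
(a,b)_2: α=0, β=3; u≡5, v≡5 (mod 8); ε(u)ε(v)=0·0, αω(v)=0·1, βω(u)=3·1; sum ≡ 1  ⇒  -1.
(a,b)_17: α=2, u≡10; β=3, v≡13 (mod 17); (10|17)=-1, (13|17)=+1; sign (−1)^0·-1^3·+1^2 = -1.
(a,b)_7: α=2, u≡4; β=3, v≡2 (mod 7); (4|7)=+1, (2|7)=+1; sign (−1)^0·+1^3·+1^2 = +1.
|Ram(-3, 714)| = 2, even; anisotropic at {2, 17}.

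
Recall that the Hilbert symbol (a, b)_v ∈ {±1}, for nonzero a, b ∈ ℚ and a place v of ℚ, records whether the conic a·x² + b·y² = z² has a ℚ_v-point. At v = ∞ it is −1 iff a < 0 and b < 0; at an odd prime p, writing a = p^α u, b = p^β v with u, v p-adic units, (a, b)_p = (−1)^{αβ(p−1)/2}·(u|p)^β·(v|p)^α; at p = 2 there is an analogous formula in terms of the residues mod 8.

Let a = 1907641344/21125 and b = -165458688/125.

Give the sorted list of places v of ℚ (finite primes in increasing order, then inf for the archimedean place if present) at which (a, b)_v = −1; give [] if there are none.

(a, b) ≡ (190095, -3231615) mod (ℚ^×)²; places V = {2, 3, 5, 7, 13, 17, 19, 23, 29, ∞}.
(a,b)_5: α=-3, u≡1; β=-3, v≡2 (mod 5); (1|5)=+1, (2|5)=-1; sign (−1)^0·+1^-3·-1^-3 = -1.
(a,b)_7: α=2, u≡3; β=0, v≡3 (mod 7); (3|7)=-1, (3|7)=-1; sign (−1)^0·-1^0·-1^2 = +1.
(a,b)_2: α=10, β=8; u≡7, v≡1 (mod 8); ε(u)ε(v)=1·0, αω(v)=10·0, βω(u)=8·0; sum ≡ 0  ⇒  +1.
(a,b)_3: α=1, u≡2; β=1, v≡2 (mod 3); (2|3)=-1, (2|3)=-1; sign (−1)^1·-1^1·-1^1 = -1.
(a,b)_19: α=1, u≡6; β=1, v≡15 (mod 19); (6|19)=+1, (15|19)=-1; sign (−1)^1·+1^1·-1^1 = +1.
(a,b)_23: α=1, u≡9; β=1, v≡13 (mod 23); (9|23)=+1, (13|23)=+1; sign (−1)^1·+1^1·+1^1 = -1.
(a,b)_13: α=-2, u≡3; β=0, v≡1 (mod 13); (3|13)=+1, (1|13)=+1; sign (−1)^0·+1^0·+1^-2 = +1.
(a,b)_17: α=0, u≡15; β=1, v≡13 (mod 17); (15|17)=+1, (13|17)=+1; sign (−1)^0·+1^1·+1^0 = +1.
(a,b)_∞: sgn(190095)=+, sgn(-3231615)=−, so +1.
(a,b)_29: α=1, u≡5; β=1, v≡18 (mod 29); (5|29)=+1, (18|29)=-1; sign (−1)^0·+1^1·-1^1 = -1.
|Ram(190095, -3231615)| = 4, even; anisotropic at {3, 5, 23, 29}.

[3, 5, 23, 29]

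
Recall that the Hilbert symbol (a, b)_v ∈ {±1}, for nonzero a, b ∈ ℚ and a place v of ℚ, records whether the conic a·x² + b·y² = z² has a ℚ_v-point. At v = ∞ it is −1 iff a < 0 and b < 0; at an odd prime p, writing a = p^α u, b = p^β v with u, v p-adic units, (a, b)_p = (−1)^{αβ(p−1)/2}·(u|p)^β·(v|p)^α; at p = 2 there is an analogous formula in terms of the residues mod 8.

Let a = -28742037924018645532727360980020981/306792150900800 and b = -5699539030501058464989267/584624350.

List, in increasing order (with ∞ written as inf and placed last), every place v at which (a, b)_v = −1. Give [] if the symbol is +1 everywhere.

Mod squares: a ≡ -6460493, b ≡ -5658. Check v ∈ {∞, 2, 3, 5, 7, 11, 13, 17, 19, 23, 31, 37, 41}.
v=37: a=37^4·(≡21), b=37^2·(≡9) mod 37; (21|37)=+1, (9|37)=+1; (−1)^{4·2·18}·(+1)^2·(+1)^4 = +1.
v=31: a=31^-3·(≡20), b=31^-2·(≡15) mod 31; (20|31)=+1, (15|31)=-1; (−1)^{-3·-2·15}·(+1)^-2·(-1)^-3 = -1.
v=19: a=19^2·(≡1), b=19^0·(≡6) mod 19; (1|19)=+1, (6|19)=+1; (−1)^{2·0·9}·(+1)^0·(+1)^2 = +1.
v=2: v_2(a)=-6, v_2(b)=-1; units ≡ 3, 3 (mod 8); ε·ε+αω+βω = 1·1+-6·1+-1·1 ≡ 0  ⇒  (a,b)_2 = +1.
v=23: a=23^-5·(≡1), b=23^-3·(≡14) mod 23; (1|23)=+1, (14|23)=-1; (−1)^{-5·-3·11}·(+1)^-3·(-1)^-5 = +1.
v=3: a=3^4·(≡1), b=3^1·(≡1) mod 3; (1|3)=+1, (1|3)=+1; (−1)^{4·1·1}·(+1)^1·(+1)^4 = +1.
v=∞: -6460493 < 0 and -5658 < 0  ⇒  (a,b)_∞ = -1.
v=5: a=5^-2·(≡2), b=5^-2·(≡2) mod 5; (2|5)=-1, (2|5)=-1; (−1)^{-2·-2·2}·(-1)^-2·(-1)^-2 = +1.
v=13: a=13^5·(≡1), b=13^6·(≡3) mod 13; (1|13)=+1, (3|13)=+1; (−1)^{5·6·6}·(+1)^6·(+1)^5 = +1.
v=7: a=7^4·(≡3), b=7^4·(≡5) mod 7; (3|7)=-1, (5|7)=-1; (−1)^{4·4·3}·(-1)^4·(-1)^4 = +1.
v=11: a=11^2·(≡9), b=11^2·(≡7) mod 11; (9|11)=+1, (7|11)=-1; (−1)^{2·2·5}·(+1)^2·(-1)^2 = +1.
v=41: a=41^1·(≡18), b=41^1·(≡28) mod 41; (18|41)=+1, (28|41)=-1; (−1)^{1·1·20}·(+1)^1·(-1)^1 = -1.
v=17: a=17^9·(≡3), b=17^6·(≡3) mod 17; (3|17)=-1, (3|17)=-1; (−1)^{9·6·8}·(-1)^6·(-1)^9 = -1.
Ram(-6460493, -5658) = {17, 31, 41, ∞}; no ℚ_17-point on the conic.

[17, 31, 41, inf]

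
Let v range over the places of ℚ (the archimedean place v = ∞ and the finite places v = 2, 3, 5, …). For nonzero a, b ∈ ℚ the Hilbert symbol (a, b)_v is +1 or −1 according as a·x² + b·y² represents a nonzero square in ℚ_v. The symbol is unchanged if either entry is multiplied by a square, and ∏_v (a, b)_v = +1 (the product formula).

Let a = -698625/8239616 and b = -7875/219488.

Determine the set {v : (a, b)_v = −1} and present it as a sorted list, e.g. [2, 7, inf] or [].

(a, b) ≡ (-91770, -1330) mod (ℚ^×)²; places V = {2, 3, 5, 7, 11, 19, 23, ∞}.
(a,b)_2: α=-9, β=-5; u≡3, v≡7 (mod 8); ε(u)ε(v)=1·1, αω(v)=-9·0, βω(u)=-5·1; sum ≡ 0  ⇒  +1.
(a,b)_3: α=5, u≡1; β=2, v≡2 (mod 3); (1|3)=+1, (2|3)=-1; sign (−1)^0·+1^2·-1^5 = -1.
(a,b)_∞: sgn(-91770)=−, sgn(-1330)=−, so -1.
(a,b)_23: α=1, u≡2; β=0, v≡9 (mod 23); (2|23)=+1, (9|23)=+1; sign (−1)^0·+1^0·+1^1 = +1.
(a,b)_7: α=-1, u≡1; β=1, v≡3 (mod 7); (1|7)=+1, (3|7)=-1; sign (−1)^1·+1^1·-1^-1 = +1.
(a,b)_5: α=3, u≡1; β=3, v≡4 (mod 5); (1|5)=+1, (4|5)=+1; sign (−1)^0·+1^3·+1^3 = +1.
(a,b)_11: α=-2, u≡3; β=0, v≡9 (mod 11); (3|11)=+1, (9|11)=+1; sign (−1)^0·+1^0·+1^-2 = +1.
(a,b)_19: α=-1, u≡3; β=-3, v≡11 (mod 19); (3|19)=-1, (11|19)=+1; sign (−1)^1·-1^-3·+1^-1 = +1.
|Ram(-91770, -1330)| = 2, even; anisotropic at {3, ∞}.

[3, inf]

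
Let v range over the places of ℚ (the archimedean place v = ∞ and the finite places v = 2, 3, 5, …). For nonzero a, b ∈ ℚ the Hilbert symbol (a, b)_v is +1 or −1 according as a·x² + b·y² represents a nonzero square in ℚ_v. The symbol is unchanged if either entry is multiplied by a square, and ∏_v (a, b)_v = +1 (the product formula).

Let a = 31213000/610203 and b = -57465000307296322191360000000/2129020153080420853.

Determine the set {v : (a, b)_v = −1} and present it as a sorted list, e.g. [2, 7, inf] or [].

(a, b) ≡ (390, -15935205) mod (ℚ^×)²; places V = {2, 3, 5, 7, 11, 13, 17, 19, 23, 37, 41, ∞}.
(a,b)_2: α=3, β=24; u≡3, v≡3 (mod 8); ε(u)ε(v)=1·1, αω(v)=3·1, βω(u)=24·1; sum ≡ 0  ⇒  +1.
(a,b)_37: α=0, u≡15; β=2, v≡29 (mod 37); (15|37)=-1, (29|37)=-1; sign (−1)^0·-1^2·-1^0 = +1.
(a,b)_∞: sgn(390)=+, sgn(-15935205)=−, so +1.
(a,b)_7: α=4, u≡6; β=10, v≡1 (mod 7); (6|7)=-1, (1|7)=+1; sign (−1)^0·-1^10·+1^4 = +1.
(a,b)_19: α=0, u≡10; β=1, v≡13 (mod 19); (10|19)=-1, (13|19)=-1; sign (−1)^0·-1^1·-1^0 = -1.
(a,b)_3: α=-1, u≡1; β=3, v≡2 (mod 3); (1|3)=+1, (2|3)=-1; sign (−1)^1·+1^3·-1^-1 = +1.
(a,b)_13: α=1, u≡12; β=1, v≡8 (mod 13); (12|13)=+1, (8|13)=-1; sign (−1)^0·+1^1·-1^1 = -1.
(a,b)_5: α=3, u≡3; β=7, v≡4 (mod 5); (3|5)=-1, (4|5)=+1; sign (−1)^0·-1^7·+1^3 = -1.
(a,b)_17: α=0, u≡13; β=1, v≡2 (mod 17); (13|17)=+1, (2|17)=+1; sign (−1)^0·+1^1·+1^0 = +1.
(a,b)_23: α=0, u≡7; β=-1, v≡20 (mod 23); (7|23)=-1, (20|23)=-1; sign (−1)^0·-1^-1·-1^0 = -1.
(a,b)_11: α=-2, u≡1; β=-7, v≡1 (mod 11); (1|11)=+1, (1|11)=+1; sign (−1)^0·+1^-7·+1^-2 = +1.
(a,b)_41: α=-2, u≡9; β=-6, v≡17 (mod 41); (9|41)=+1, (17|41)=-1; sign (−1)^0·+1^-6·-1^-2 = +1.
(390, -15935205 / ℚ) ramifies at {5, 13, 19, 23}: a division algebra.

[5, 13, 19, 23]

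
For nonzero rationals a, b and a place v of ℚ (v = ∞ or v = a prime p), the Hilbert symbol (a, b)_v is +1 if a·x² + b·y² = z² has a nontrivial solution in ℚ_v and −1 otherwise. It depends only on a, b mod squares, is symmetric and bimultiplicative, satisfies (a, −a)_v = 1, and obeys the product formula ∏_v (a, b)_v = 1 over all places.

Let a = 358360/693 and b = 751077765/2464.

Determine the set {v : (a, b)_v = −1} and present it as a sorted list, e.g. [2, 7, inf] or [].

(a, b) ≡ (23870, 549010) mod (ℚ^×)²; places V = {2, 3, 5, 7, 11, 17, 23, 31, ∞}.
(a,b)_7: α=-1, u≡2; β=-1, v≡2 (mod 7); (2|7)=+1, (2|7)=+1; sign (−1)^1·+1^-1·+1^-1 = -1.
(a,b)_31: α=1, u≡11; β=1, v≡28 (mod 31); (11|31)=-1, (28|31)=+1; sign (−1)^1·-1^1·+1^1 = +1.
(a,b)_3: α=-2, u≡2; β=6, v≡1 (mod 3); (2|3)=-1, (1|3)=+1; sign (−1)^0·-1^6·+1^-2 = +1.
(a,b)_11: α=-1, u≡3; β=-1, v≡5 (mod 11); (3|11)=+1, (5|11)=+1; sign (−1)^1·+1^-1·+1^-1 = -1.
(a,b)_2: α=3, β=-5; u≡7, v≡1 (mod 8); ε(u)ε(v)=1·0, αω(v)=3·0, βω(u)=-5·0; sum ≡ 0  ⇒  +1.
(a,b)_23: α=0, u≡22; β=1, v≡21 (mod 23); (22|23)=-1, (21|23)=-1; sign (−1)^0·-1^1·-1^0 = -1.
(a,b)_5: α=1, u≡4; β=1, v≡2 (mod 5); (4|5)=+1, (2|5)=-1; sign (−1)^0·+1^1·-1^1 = -1.
(a,b)_∞: sgn(23870)=+, sgn(549010)=+, so +1.
(a,b)_17: α=2, u≡13; β=2, v≡7 (mod 17); (13|17)=+1, (7|17)=-1; sign (−1)^0·+1^2·-1^2 = +1.
Ram(23870, 549010) = {5, 7, 11, 23}; no ℚ_5-point on the conic.

[5, 7, 11, 23]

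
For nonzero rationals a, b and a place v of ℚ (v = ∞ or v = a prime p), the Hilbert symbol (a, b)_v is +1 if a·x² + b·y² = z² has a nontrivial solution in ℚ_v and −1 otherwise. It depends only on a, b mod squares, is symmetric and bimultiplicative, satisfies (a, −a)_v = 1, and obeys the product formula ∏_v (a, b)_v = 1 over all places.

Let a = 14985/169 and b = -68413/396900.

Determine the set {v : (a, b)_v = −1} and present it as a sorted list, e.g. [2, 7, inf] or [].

Mod squares: a ≡ 185, b ≡ -37. Check v ∈ {∞, 2, 3, 5, 7, 13, 37, 43}.
v=43: a=43^0·(≡36), b=43^2·(≡35) mod 43; (36|43)=+1, (35|43)=+1; (−1)^{0·2·21}·(+1)^2·(+1)^0 = +1.
v=2: v_2(a)=0, v_2(b)=-2; units ≡ 1, 3 (mod 8); ε·ε+αω+βω = 0·1+0·1+-2·0 ≡ 0  ⇒  (a,b)_2 = +1.
v=7: a=7^0·(≡5), b=7^-2·(≡5) mod 7; (5|7)=-1, (5|7)=-1; (−1)^{0·-2·3}·(-1)^-2·(-1)^0 = +1.
v=5: a=5^1·(≡3), b=5^-2·(≡2) mod 5; (3|5)=-1, (2|5)=-1; (−1)^{1·-2·2}·(-1)^-2·(-1)^1 = -1.
v=13: a=13^-2·(≡9), b=13^0·(≡11) mod 13; (9|13)=+1, (11|13)=-1; (−1)^{-2·0·6}·(+1)^0·(-1)^-2 = +1.
v=37: a=37^1·(≡14), b=37^1·(≡1) mod 37; (14|37)=-1, (1|37)=+1; (−1)^{1·1·18}·(-1)^1·(+1)^1 = -1.
v=3: a=3^4·(≡2), b=3^-4·(≡2) mod 3; (2|3)=-1, (2|3)=-1; (−1)^{4·-4·1}·(-1)^-4·(-1)^4 = +1.
v=∞: 185 > 0 and -37 < 0  ⇒  (a,b)_∞ = +1.
|Ram(185, -37)| = 2, even; anisotropic at {5, 37}.

[5, 37]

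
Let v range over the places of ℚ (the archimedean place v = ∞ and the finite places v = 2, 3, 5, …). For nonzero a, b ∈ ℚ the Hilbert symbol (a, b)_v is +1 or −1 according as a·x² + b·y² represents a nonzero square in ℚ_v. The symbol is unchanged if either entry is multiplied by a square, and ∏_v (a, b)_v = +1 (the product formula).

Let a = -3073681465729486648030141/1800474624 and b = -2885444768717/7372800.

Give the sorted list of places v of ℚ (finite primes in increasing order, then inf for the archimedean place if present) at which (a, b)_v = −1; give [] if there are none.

Mod squares: a ≡ -468901, b ≡ -12586. Check v ∈ {∞, 2, 3, 5, 7, 13, 17, 19, 23, 29, 31, 37}.
v=19: a=19^5·(≡2), b=19^2·(≡4) mod 19; (2|19)=-1, (4|19)=+1; (−1)^{5·2·9}·(-1)^2·(+1)^5 = +1.
v=13: a=13^-2·(≡9), b=13^0·(≡8) mod 13; (9|13)=+1, (8|13)=-1; (−1)^{-2·0·6}·(+1)^0·(-1)^-2 = +1.
v=17: a=17^-2·(≡5), b=17^0·(≡3) mod 17; (5|17)=-1, (3|17)=-1; (−1)^{-2·0·8}·(-1)^0·(-1)^-2 = +1.
v=23: a=23^3·(≡21), b=23^2·(≡16) mod 23; (21|23)=-1, (16|23)=+1; (−1)^{3·2·11}·(-1)^2·(+1)^3 = +1.
v=3: a=3^-2·(≡2), b=3^-2·(≡2) mod 3; (2|3)=-1, (2|3)=-1; (−1)^{-2·-2·1}·(-1)^-2·(-1)^-2 = +1.
v=5: a=5^0·(≡1), b=5^-2·(≡4) mod 5; (1|5)=+1, (4|5)=+1; (−1)^{0·-2·2}·(+1)^-2·(+1)^0 = +1.
v=37: a=37^1·(≡23), b=37^0·(≡23) mod 37; (23|37)=-1, (23|37)=-1; (−1)^{1·0·18}·(-1)^0·(-1)^1 = -1.
v=31: a=31^2·(≡25), b=31^1·(≡19) mod 31; (25|31)=+1, (19|31)=+1; (−1)^{2·1·15}·(+1)^1·(+1)^2 = +1.
v=29: a=29^3·(≡7), b=29^1·(≡24) mod 29; (7|29)=+1, (24|29)=+1; (−1)^{3·1·14}·(+1)^1·(+1)^3 = +1.
v=∞: -468901 < 0 and -12586 < 0  ⇒  (a,b)_∞ = -1.
v=7: a=7^6·(≡4), b=7^5·(≡1) mod 7; (4|7)=+1, (1|7)=+1; (−1)^{6·5·3}·(+1)^5·(+1)^6 = +1.
v=2: v_2(a)=-12, v_2(b)=-15; units ≡ 3, 3 (mod 8); ε·ε+αω+βω = 1·1+-12·1+-15·1 ≡ 0  ⇒  (a,b)_2 = +1.
Ram(-468901, -12586) = {37, ∞}; no ℚ_37-point on the conic.

[37, inf]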